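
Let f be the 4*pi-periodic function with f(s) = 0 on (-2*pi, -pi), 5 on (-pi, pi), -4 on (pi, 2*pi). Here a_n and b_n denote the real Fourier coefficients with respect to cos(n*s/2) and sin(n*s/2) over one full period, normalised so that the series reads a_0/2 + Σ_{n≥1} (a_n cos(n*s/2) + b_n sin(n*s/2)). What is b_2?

4/pi

b_2 = (1/(2*pi)) ∫_{-2*pi}^{2*pi} f(s) sin(s) ds.
Split the integral at the breakpoints.
∫_{-2*pi}^{-pi} (0) sin(s) ds = 0.
Directly, an antiderivative of (5) sin(s) is -5*cos(s); evaluating from -pi to pi: ∫_{-pi}^{pi} (5) sin(s) ds = (5) - (5) = 0.
Directly, an antiderivative of (-4) sin(s) is 4*cos(s); evaluating from pi to 2*pi: ∫_{pi}^{2*pi} (-4) sin(s) ds = (4) - (-4) = 8.
Summing the pieces and multiplying by (1/(2*pi)) gives b_2 = 4/pi.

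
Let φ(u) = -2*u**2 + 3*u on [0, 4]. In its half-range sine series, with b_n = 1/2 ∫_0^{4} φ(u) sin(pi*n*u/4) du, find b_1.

b_1 = 1/2 ∫_0^{4} (-2*u**2 + 3*u) sin(pi*u/4) du.
Integrating by parts twice (tabular method), an antiderivative of (-2*u**2 + 3*u) sin(pi*u/4) is 8*u**2*cos(pi*u/4)/pi - 64*u*sin(pi*u/4)/pi**2 - 12*u*cos(pi*u/4)/pi + 48*sin(pi*u/4)/pi**2 - 256*cos(pi*u/4)/pi**3; evaluating from 0 to 4: ∫_{0}^{4} (-2*u**2 + 3*u) sin(pi*u/4) du = (-80/pi + 256/pi**3) - (-256/pi**3) = -80/pi + 512/pi**3.
Hence b_1 = (1/2)·(-80/pi + 512/pi**3) = -40/pi + 256/pi**3.

-40/pi + 256/pi**3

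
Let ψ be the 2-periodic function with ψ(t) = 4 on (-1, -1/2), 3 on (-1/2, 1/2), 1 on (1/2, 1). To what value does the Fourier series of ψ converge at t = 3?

t = 3 differs from t = -1 by 2 full period(s), and the series is 2-periodic.
At t = -1 the one-sided limits are ψ(-1^-) = 1 and ψ(-1^+) = 4.
By Dirichlet's theorem the series converges to their average, [(1) + (4)]/2 = 5/2.

5/2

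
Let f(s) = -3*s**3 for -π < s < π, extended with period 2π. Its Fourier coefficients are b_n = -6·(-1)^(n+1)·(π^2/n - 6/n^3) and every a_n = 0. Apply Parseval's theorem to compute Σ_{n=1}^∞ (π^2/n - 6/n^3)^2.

Parseval: Σ b_n^2 = (1/π) ∫_{-π}^{π} f(s)^2 ds = 18*pi**6/7.
b_n^2 = 36·(π^2/n - 6/n^3)^2, so the sum equals (18*pi**6/7)/36 = pi**6/14.

pi**6/14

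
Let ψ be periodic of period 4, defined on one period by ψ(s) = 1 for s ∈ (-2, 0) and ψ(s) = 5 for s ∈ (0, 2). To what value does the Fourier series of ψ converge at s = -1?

1

ψ is continuous at s = -1 with value 1, so the series converges to 1 there.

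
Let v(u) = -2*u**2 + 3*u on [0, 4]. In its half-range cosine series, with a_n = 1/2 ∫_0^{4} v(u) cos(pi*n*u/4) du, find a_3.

80/(9*pi**2)

a_3 = 1/2 ∫_0^{4} (-2*u**2 + 3*u) cos(3*pi*u/4) du.
Integrating by parts twice (tabular method), an antiderivative of (-2*u**2 + 3*u) cos(3*pi*u/4) is -8*u**2*sin(3*pi*u/4)/(3*pi) + 4*u*sin(3*pi*u/4)/pi - 64*u*cos(3*pi*u/4)/(9*pi**2) + 256*sin(3*pi*u/4)/(27*pi**3) + 16*cos(3*pi*u/4)/(3*pi**2); evaluating from 0 to 4: ∫_{0}^{4} (-2*u**2 + 3*u) cos(3*pi*u/4) du = (208/(9*pi**2)) - (16/(3*pi**2)) = 160/(9*pi**2).
Hence a_3 = (1/2)·(160/(9*pi**2)) = 80/(9*pi**2).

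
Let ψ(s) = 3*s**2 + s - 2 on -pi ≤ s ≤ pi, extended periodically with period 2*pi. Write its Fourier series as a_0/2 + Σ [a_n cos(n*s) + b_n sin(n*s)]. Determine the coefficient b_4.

b_4 = 1/pi ∫_{-pi}^{pi} ψ(s) sin(4*s) ds.
Integrating by parts twice (tabular method), an antiderivative of (3*s**2 + s - 2) sin(4*s) is -3*s**2*cos(4*s)/4 + 3*s*sin(4*s)/8 - s*cos(4*s)/4 + sin(4*s)/16 + 19*cos(4*s)/32; evaluating from -pi to pi: ∫_{-pi}^{pi} (3*s**2 + s - 2) sin(4*s) ds = (-3*pi**2/4 - pi/4 + 19/32) - (-3*pi**2/4 + 19/32 + pi/4) = -pi/2.
Hence b_4 = (1/pi)·(-pi/2) = -1/2.

-1/2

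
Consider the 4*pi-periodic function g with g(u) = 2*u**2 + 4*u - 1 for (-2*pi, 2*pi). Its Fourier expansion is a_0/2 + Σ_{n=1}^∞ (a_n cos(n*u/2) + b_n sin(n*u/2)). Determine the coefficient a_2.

8

a_2 = (1/(2*pi)) ∫_{-2*pi}^{2*pi} g(u) cos(u) du.
Integrating by parts twice (tabular method), an antiderivative of (2*u**2 + 4*u - 1) cos(u) is 2*u**2*sin(u) + 4*u*sin(u) + 4*u*cos(u) - 5*sin(u) + 4*cos(u); evaluating from -2*pi to 2*pi: ∫_{-2*pi}^{2*pi} (2*u**2 + 4*u - 1) cos(u) du = (4 + 8*pi) - (4 - 8*pi) = 16*pi.
Hence a_2 = (1/(2*pi))·(16*pi) = 8.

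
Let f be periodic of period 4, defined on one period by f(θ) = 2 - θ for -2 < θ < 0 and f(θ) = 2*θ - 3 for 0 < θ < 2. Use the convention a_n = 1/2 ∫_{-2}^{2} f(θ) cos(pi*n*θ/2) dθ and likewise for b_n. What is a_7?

-12/(49*pi**2)

a_7 = 1/2 ∫_{-2}^{2} f(θ) cos(7*pi*θ/2) dθ.
Split the integral at the breakpoints.
Integrating by parts (boundary term plus one more integral), an antiderivative of (2 - θ) cos(7*pi*θ/2) is -2*θ*sin(7*pi*θ/2)/(7*pi) + 4*sin(7*pi*θ/2)/(7*pi) - 4*cos(7*pi*θ/2)/(49*pi**2); evaluating from -2 to 0: ∫_{-2}^{0} (2 - θ) cos(7*pi*θ/2) dθ = (-4/(49*pi**2)) - (4/(49*pi**2)) = -8/(49*pi**2).
Integrating by parts (boundary term plus one more integral), an antiderivative of (2*θ - 3) cos(7*pi*θ/2) is 4*θ*sin(7*pi*θ/2)/(7*pi) - 6*sin(7*pi*θ/2)/(7*pi) + 8*cos(7*pi*θ/2)/(49*pi**2); evaluating from 0 to 2: ∫_{0}^{2} (2*θ - 3) cos(7*pi*θ/2) dθ = (-8/(49*pi**2)) - (8/(49*pi**2)) = -16/(49*pi**2).
Summing the pieces and multiplying by (1/2) gives a_7 = -12/(49*pi**2).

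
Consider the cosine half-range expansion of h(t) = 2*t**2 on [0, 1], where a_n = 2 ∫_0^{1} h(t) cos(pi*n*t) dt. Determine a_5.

-8/(25*pi**2)

a_5 = 2 ∫_0^{1} (2*t**2) cos(5*pi*t) dt.
Integrating by parts twice (tabular method), an antiderivative of (2*t**2) cos(5*pi*t) is 2*t**2*sin(5*pi*t)/(5*pi) + 4*t*cos(5*pi*t)/(25*pi**2) - 4*sin(5*pi*t)/(125*pi**3); evaluating from 0 to 1: ∫_{0}^{1} (2*t**2) cos(5*pi*t) dt = (-4/(25*pi**2)) - (0) = -4/(25*pi**2).
Hence a_5 = 2·(-4/(25*pi**2)) = -8/(25*pi**2).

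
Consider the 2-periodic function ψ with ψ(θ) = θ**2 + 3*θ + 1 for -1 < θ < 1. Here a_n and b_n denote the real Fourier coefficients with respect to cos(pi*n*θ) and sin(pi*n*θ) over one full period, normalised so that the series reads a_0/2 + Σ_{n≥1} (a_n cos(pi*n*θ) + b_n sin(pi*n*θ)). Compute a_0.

a_0 = ∫_{-1}^{1} ψ(θ) dθ = 8/3.

8/3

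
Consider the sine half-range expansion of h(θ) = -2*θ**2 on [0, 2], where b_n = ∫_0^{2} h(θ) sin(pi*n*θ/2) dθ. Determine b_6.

8/(3*pi)

b_6 = ∫_0^{2} (-2*θ**2) sin(3*pi*θ) dθ.
Integrating by parts twice (tabular method), an antiderivative of (-2*θ**2) sin(3*pi*θ) is 2*θ**2*cos(3*pi*θ)/(3*pi) - 4*θ*sin(3*pi*θ)/(9*pi**2) - 4*cos(3*pi*θ)/(27*pi**3); evaluating from 0 to 2: ∫_{0}^{2} (-2*θ**2) sin(3*pi*θ) dθ = (4*(-1 + 18*pi**2)/(27*pi**3)) - (-4/(27*pi**3)) = 8/(3*pi).
Hence b_6 = 8/(3*pi).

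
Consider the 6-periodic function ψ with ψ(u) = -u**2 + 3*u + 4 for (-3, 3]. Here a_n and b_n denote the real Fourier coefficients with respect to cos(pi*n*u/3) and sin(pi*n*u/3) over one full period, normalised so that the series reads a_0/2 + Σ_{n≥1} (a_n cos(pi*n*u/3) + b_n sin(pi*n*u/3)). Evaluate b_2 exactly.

b_2 = 1/3 ∫_{-3}^{3} ψ(u) sin(2*pi*u/3) du.
Integrating by parts twice (tabular method), an antiderivative of (-u**2 + 3*u + 4) sin(2*pi*u/3) is 3*u**2*cos(2*pi*u/3)/(2*pi) - 9*u*sin(2*pi*u/3)/(2*pi**2) - 9*u*cos(2*pi*u/3)/(2*pi) + 27*sin(2*pi*u/3)/(4*pi**2) - 6*cos(2*pi*u/3)/pi - 27*cos(2*pi*u/3)/(4*pi**3); evaluating from -3 to 3: ∫_{-3}^{3} (-u**2 + 3*u + 4) sin(2*pi*u/3) du = (-6/pi - 27/(4*pi**3)) - (-27/(4*pi**3) + 21/pi) = -27/pi.
Hence b_2 = (1/3)·(-27/pi) = -9/pi.

-9/pi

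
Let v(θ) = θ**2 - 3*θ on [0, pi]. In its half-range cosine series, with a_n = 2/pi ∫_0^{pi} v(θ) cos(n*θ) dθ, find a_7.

a_7 = 2/pi ∫_0^{pi} (θ**2 - 3*θ) cos(7*θ) dθ.
Integrating by parts twice (tabular method), an antiderivative of (θ**2 - 3*θ) cos(7*θ) is θ**2*sin(7*θ)/7 - 3*θ*sin(7*θ)/7 + 2*θ*cos(7*θ)/49 - 2*sin(7*θ)/343 - 3*cos(7*θ)/49; evaluating from 0 to pi: ∫_{0}^{pi} (θ**2 - 3*θ) cos(7*θ) dθ = (3/49 - 2*pi/49) - (-3/49) = 6/49 - 2*pi/49.
Hence a_7 = (2/pi)·(6/49 - 2*pi/49) = 4*(3 - pi)/(49*pi).

4*(3 - pi)/(49*pi)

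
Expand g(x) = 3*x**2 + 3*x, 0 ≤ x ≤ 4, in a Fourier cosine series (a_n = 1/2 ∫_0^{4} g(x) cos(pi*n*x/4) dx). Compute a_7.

a_7 = 1/2 ∫_0^{4} (3*x**2 + 3*x) cos(7*pi*x/4) dx.
Integrating by parts twice (tabular method), an antiderivative of (3*x**2 + 3*x) cos(7*pi*x/4) is 12*x**2*sin(7*pi*x/4)/(7*pi) + 12*x*sin(7*pi*x/4)/(7*pi) + 96*x*cos(7*pi*x/4)/(49*pi**2) - 384*sin(7*pi*x/4)/(343*pi**3) + 48*cos(7*pi*x/4)/(49*pi**2); evaluating from 0 to 4: ∫_{0}^{4} (3*x**2 + 3*x) cos(7*pi*x/4) dx = (-432/(49*pi**2)) - (48/(49*pi**2)) = -480/(49*pi**2).
Hence a_7 = (1/2)·(-480/(49*pi**2)) = -240/(49*pi**2).

-240/(49*pi**2)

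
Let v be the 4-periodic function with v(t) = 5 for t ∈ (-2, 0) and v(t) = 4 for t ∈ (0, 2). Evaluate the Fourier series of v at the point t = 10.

9/2

t = 10 differs from t = 2 by 2 full period(s), and the series is 4-periodic.
At t = 2 the one-sided limits are v(2^-) = 4 and v(2^+) = 5.
By Dirichlet's theorem the series converges to their average, [(4) + (5)]/2 = 9/2.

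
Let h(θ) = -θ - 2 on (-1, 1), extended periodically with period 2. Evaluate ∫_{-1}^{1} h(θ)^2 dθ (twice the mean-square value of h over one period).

26/3

∫_{-1}^{1} h(θ)^2 dθ = 26/3.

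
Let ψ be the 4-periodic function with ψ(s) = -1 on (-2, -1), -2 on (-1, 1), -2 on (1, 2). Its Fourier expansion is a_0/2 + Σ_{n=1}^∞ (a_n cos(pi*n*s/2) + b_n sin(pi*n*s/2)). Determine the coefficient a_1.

-1/pi

a_1 = 1/2 ∫_{-2}^{2} ψ(s) cos(pi*s/2) ds.
Split the integral at the breakpoints.
Directly, an antiderivative of (-1) cos(pi*s/2) is -2*sin(pi*s/2)/pi; evaluating from -2 to -1: ∫_{-2}^{-1} (-1) cos(pi*s/2) ds = (2/pi) - (0) = 2/pi.
Directly, an antiderivative of (-2) cos(pi*s/2) is -4*sin(pi*s/2)/pi; evaluating from -1 to 1: ∫_{-1}^{1} (-2) cos(pi*s/2) ds = (-4/pi) - (4/pi) = -8/pi.
Directly, an antiderivative of (-2) cos(pi*s/2) is -4*sin(pi*s/2)/pi; evaluating from 1 to 2: ∫_{1}^{2} (-2) cos(pi*s/2) ds = (0) - (-4/pi) = 4/pi.
Summing the pieces and multiplying by (1/2) gives a_1 = -1/pi.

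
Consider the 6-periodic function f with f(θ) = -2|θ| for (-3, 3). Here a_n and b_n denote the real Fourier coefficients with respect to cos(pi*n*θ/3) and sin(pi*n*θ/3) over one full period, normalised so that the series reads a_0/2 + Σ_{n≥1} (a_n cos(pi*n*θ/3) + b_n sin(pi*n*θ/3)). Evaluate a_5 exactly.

a_5 = 1/3 ∫_{-3}^{3} f(θ) cos(5*pi*θ/3) dθ.
f is even and cos(5*pi*θ/3) is even, so the integrand is even and a_5 = 2/3 ∫_0^{3} f(θ) cos(5*pi*θ/3) dθ.
Integrating by parts (boundary term plus one more integral), an antiderivative of (-2*θ) cos(5*pi*θ/3) is -6*θ*sin(5*pi*θ/3)/(5*pi) - 18*cos(5*pi*θ/3)/(25*pi**2); evaluating from 0 to 3: ∫_{0}^{3} (-2*θ) cos(5*pi*θ/3) dθ = (18/(25*pi**2)) - (-18/(25*pi**2)) = 36/(25*pi**2).
Hence a_5 = (2/3)·(36/(25*pi**2)) = 24/(25*pi**2).

24/(25*pi**2)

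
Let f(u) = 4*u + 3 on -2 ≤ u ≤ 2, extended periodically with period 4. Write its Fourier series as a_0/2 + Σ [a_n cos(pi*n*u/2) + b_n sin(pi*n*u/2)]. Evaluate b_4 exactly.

-4/pi

b_4 = 1/2 ∫_{-2}^{2} f(u) sin(2*pi*u) du.
Integrating by parts (boundary term plus one more integral), an antiderivative of (4*u + 3) sin(2*pi*u) is -2*u*cos(2*pi*u)/pi + sin(2*pi*u)/pi**2 - 3*cos(2*pi*u)/(2*pi); evaluating from -2 to 2: ∫_{-2}^{2} (4*u + 3) sin(2*pi*u) du = (-11/(2*pi)) - (5/(2*pi)) = -8/pi.
Hence b_4 = (1/2)·(-8/pi) = -4/pi.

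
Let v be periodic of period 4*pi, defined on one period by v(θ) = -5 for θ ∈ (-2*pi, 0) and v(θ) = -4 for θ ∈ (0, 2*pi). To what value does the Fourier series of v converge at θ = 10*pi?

-9/2

θ = 10*pi differs from θ = 2*pi by 2 full period(s), and the series is 4*pi-periodic.
At θ = 2*pi the one-sided limits are v(2*pi^-) = -4 and v(2*pi^+) = -5.
By Dirichlet's theorem the series converges to their average, [(-4) + (-5)]/2 = -9/2.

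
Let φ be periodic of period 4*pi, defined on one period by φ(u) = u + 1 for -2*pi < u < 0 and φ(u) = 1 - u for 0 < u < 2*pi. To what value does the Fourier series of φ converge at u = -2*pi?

u = -2*pi differs from u = 2*pi by -1 full period(s), and the series is 4*pi-periodic.
φ is continuous at u = 2*pi with value 1 - 2*pi, so the series converges to 1 - 2*pi there.

1 - 2*pi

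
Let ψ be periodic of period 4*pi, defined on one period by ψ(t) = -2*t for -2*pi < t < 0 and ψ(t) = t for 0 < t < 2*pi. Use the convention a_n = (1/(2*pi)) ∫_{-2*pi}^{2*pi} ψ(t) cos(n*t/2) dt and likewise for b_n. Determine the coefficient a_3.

a_3 = (1/(2*pi)) ∫_{-2*pi}^{2*pi} ψ(t) cos(3*t/2) dt.
Split the integral at the breakpoints.
Integrating by parts (boundary term plus one more integral), an antiderivative of (-2*t) cos(3*t/2) is -4*t*sin(3*t/2)/3 - 8*cos(3*t/2)/9; evaluating from -2*pi to 0: ∫_{-2*pi}^{0} (-2*t) cos(3*t/2) dt = (-8/9) - (8/9) = -16/9.
Integrating by parts (boundary term plus one more integral), an antiderivative of (t) cos(3*t/2) is 2*t*sin(3*t/2)/3 + 4*cos(3*t/2)/9; evaluating from 0 to 2*pi: ∫_{0}^{2*pi} (t) cos(3*t/2) dt = (-4/9) - (4/9) = -8/9.
Summing the pieces and multiplying by (1/(2*pi)) gives a_3 = -4/(3*pi).

-4/(3*pi)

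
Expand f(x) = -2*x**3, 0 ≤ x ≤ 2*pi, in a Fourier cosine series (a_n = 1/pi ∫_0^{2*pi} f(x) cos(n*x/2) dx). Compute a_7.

a_7 = 1/pi ∫_0^{2*pi} (-2*x**3) cos(7*x/2) dx.
Integrating by parts three times (tabular method), an antiderivative of (-2*x**3) cos(7*x/2) is -4*x**3*sin(7*x/2)/7 - 24*x**2*cos(7*x/2)/49 + 96*x*sin(7*x/2)/343 + 192*cos(7*x/2)/2401; evaluating from 0 to 2*pi: ∫_{0}^{2*pi} (-2*x**3) cos(7*x/2) dx = (-192/2401 + 96*pi**2/49) - (192/2401) = -384/2401 + 96*pi**2/49.
Hence a_7 = (1/pi)·(-384/2401 + 96*pi**2/49) = 96*(-4 + 49*pi**2)/(2401*pi).

96*(-4 + 49*pi**2)/(2401*pi)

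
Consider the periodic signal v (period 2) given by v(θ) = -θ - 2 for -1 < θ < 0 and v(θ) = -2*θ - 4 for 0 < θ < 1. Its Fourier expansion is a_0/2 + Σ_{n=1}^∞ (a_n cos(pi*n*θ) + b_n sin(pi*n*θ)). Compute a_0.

-13/2

a_0 = ∫_{-1}^{1} v(θ) dθ = -13/2.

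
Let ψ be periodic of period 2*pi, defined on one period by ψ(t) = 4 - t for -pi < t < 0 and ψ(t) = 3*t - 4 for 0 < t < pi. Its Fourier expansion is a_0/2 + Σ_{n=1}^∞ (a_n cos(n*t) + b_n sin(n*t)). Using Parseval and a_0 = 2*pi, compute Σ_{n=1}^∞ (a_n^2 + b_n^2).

Parseval: a_0^2/2 + Σ_{n≥1} (a_n^2+b_n^2) = 1/pi ∫_{-pi}^{pi} ψ(t)^2 dt = -8*pi + 32 + 10*pi**2/3.
Subtract a_0^2/2 = 2*pi**2: Σ (a_n^2+b_n^2) = -8*pi + 4*pi**2/3 + 32.

-8*pi + 4*pi**2/3 + 32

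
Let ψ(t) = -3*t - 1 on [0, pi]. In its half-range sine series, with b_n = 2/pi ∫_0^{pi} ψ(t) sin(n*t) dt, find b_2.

b_2 = 2/pi ∫_0^{pi} (-3*t - 1) sin(2*t) dt.
Integrating by parts (boundary term plus one more integral), an antiderivative of (-3*t - 1) sin(2*t) is 3*t*cos(2*t)/2 - 3*sin(2*t)/4 + cos(2*t)/2; evaluating from 0 to pi: ∫_{0}^{pi} (-3*t - 1) sin(2*t) dt = (1/2 + 3*pi/2) - (1/2) = 3*pi/2.
Hence b_2 = (2/pi)·(3*pi/2) = 3.

3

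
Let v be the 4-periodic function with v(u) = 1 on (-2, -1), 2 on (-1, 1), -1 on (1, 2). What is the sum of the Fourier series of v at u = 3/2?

v is continuous at u = 3/2 with value -1, so the series converges to -1 there.

-1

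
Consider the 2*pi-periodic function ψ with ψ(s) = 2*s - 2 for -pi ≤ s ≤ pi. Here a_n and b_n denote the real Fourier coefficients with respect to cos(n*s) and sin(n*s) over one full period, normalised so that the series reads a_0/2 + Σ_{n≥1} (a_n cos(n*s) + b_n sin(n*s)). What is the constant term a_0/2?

-2

a_0 = 1/pi ∫_{-pi}^{pi} ψ(s) ds = 1/pi · (-4*pi) = -4.
So the constant term a_0/2 = -2.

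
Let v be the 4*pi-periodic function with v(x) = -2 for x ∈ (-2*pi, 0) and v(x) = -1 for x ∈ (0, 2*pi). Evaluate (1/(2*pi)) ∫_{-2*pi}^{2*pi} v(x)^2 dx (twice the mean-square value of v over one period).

5

(1/(2*pi)) ∫_{-2*pi}^{2*pi} v(x)^2 dx = (1/(2*pi)) · (10*pi) = 5.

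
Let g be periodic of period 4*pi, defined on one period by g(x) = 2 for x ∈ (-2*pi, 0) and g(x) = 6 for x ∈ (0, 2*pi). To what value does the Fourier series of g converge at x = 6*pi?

x = 6*pi differs from x = -2*pi by 2 full period(s), and the series is 4*pi-periodic.
At x = -2*pi the one-sided limits are g(-2*pi^-) = 6 and g(-2*pi^+) = 2.
By Dirichlet's theorem the series converges to their average, [(6) + (2)]/2 = 4.

4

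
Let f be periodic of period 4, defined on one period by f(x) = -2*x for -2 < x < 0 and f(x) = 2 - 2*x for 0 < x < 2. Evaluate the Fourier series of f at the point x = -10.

x = -10 differs from x = -2 by -2 full period(s), and the series is 4-periodic.
At x = -2 the one-sided limits are f(-2^-) = -2 and f(-2^+) = 4.
By Dirichlet's theorem the series converges to their average, [(-2) + (4)]/2 = 1.

1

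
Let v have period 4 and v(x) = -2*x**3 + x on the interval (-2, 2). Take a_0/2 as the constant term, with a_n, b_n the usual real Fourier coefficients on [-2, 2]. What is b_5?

4*(48 - 175*pi**2)/(125*pi**3)

b_5 = 1/2 ∫_{-2}^{2} v(x) sin(5*pi*x/2) dx.
v is odd and sin(5*pi*x/2) is odd, so the integrand is even and b_5 = ∫_0^{2} v(x) sin(5*pi*x/2) dx.
Integrating by parts three times (tabular method), an antiderivative of (-2*x**3 + x) sin(5*pi*x/2) is 4*x**3*cos(5*pi*x/2)/(5*pi) - 24*x**2*sin(5*pi*x/2)/(25*pi**2) - 2*x*cos(5*pi*x/2)/(5*pi) - 96*x*cos(5*pi*x/2)/(125*pi**3) + 192*sin(5*pi*x/2)/(625*pi**4) + 4*sin(5*pi*x/2)/(25*pi**2); evaluating from 0 to 2: ∫_{0}^{2} (-2*x**3 + x) sin(5*pi*x/2) dx = (4*(48 - 175*pi**2)/(125*pi**3)) - (0) = 4*(48 - 175*pi**2)/(125*pi**3).
Hence b_5 = 4*(48 - 175*pi**2)/(125*pi**3).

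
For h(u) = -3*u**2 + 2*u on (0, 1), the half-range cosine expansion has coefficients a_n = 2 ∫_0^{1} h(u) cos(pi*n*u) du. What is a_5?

a_5 = 2 ∫_0^{1} (-3*u**2 + 2*u) cos(5*pi*u) du.
Integrating by parts twice (tabular method), an antiderivative of (-3*u**2 + 2*u) cos(5*pi*u) is -3*u**2*sin(5*pi*u)/(5*pi) + 2*u*sin(5*pi*u)/(5*pi) - 6*u*cos(5*pi*u)/(25*pi**2) + 6*sin(5*pi*u)/(125*pi**3) + 2*cos(5*pi*u)/(25*pi**2); evaluating from 0 to 1: ∫_{0}^{1} (-3*u**2 + 2*u) cos(5*pi*u) du = (4/(25*pi**2)) - (2/(25*pi**2)) = 2/(25*pi**2).
Hence a_5 = 2·(2/(25*pi**2)) = 4/(25*pi**2).

4/(25*pi**2)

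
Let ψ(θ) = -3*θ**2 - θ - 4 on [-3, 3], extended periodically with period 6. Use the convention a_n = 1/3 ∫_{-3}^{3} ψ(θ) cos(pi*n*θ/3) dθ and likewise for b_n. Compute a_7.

108/(49*pi**2)

a_7 = 1/3 ∫_{-3}^{3} ψ(θ) cos(7*pi*θ/3) dθ.
Integrating by parts twice (tabular method), an antiderivative of (-3*θ**2 - θ - 4) cos(7*pi*θ/3) is -9*θ**2*sin(7*pi*θ/3)/(7*pi) - 3*θ*sin(7*pi*θ/3)/(7*pi) - 54*θ*cos(7*pi*θ/3)/(49*pi**2) - 12*sin(7*pi*θ/3)/(7*pi) + 162*sin(7*pi*θ/3)/(343*pi**3) - 9*cos(7*pi*θ/3)/(49*pi**2); evaluating from -3 to 3: ∫_{-3}^{3} (-3*θ**2 - θ - 4) cos(7*pi*θ/3) dθ = (171/(49*pi**2)) - (-153/(49*pi**2)) = 324/(49*pi**2).
Hence a_7 = (1/3)·(324/(49*pi**2)) = 108/(49*pi**2).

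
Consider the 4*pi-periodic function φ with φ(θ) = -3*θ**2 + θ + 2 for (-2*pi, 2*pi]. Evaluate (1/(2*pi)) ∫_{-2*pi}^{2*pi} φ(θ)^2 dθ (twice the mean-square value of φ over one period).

(1/(2*pi)) ∫_{-2*pi}^{2*pi} φ(θ)^2 dθ = (1/(2*pi)) · (16*pi*(-55*pi**2 + 15 + 108*pi**4)/15) = -88*pi**2/3 + 8 + 288*pi**4/5.

-88*pi**2/3 + 8 + 288*pi**4/5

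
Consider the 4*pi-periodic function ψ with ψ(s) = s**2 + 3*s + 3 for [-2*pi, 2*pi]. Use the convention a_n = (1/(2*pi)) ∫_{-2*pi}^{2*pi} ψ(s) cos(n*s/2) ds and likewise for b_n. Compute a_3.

-16/9

a_3 = (1/(2*pi)) ∫_{-2*pi}^{2*pi} ψ(s) cos(3*s/2) ds.
Integrating by parts twice (tabular method), an antiderivative of (s**2 + 3*s + 3) cos(3*s/2) is 2*s**2*sin(3*s/2)/3 + 2*s*sin(3*s/2) + 8*s*cos(3*s/2)/9 + 38*sin(3*s/2)/27 + 4*cos(3*s/2)/3; evaluating from -2*pi to 2*pi: ∫_{-2*pi}^{2*pi} (s**2 + 3*s + 3) cos(3*s/2) ds = (-16*pi/9 - 4/3) - (-4/3 + 16*pi/9) = -32*pi/9.
Hence a_3 = (1/(2*pi))·(-32*pi/9) = -16/9.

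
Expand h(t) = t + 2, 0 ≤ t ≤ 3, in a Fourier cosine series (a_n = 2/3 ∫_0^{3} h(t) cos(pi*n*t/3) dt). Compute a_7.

a_7 = 2/3 ∫_0^{3} (t + 2) cos(7*pi*t/3) dt.
Integrating by parts (boundary term plus one more integral), an antiderivative of (t + 2) cos(7*pi*t/3) is 3*t*sin(7*pi*t/3)/(7*pi) + 6*sin(7*pi*t/3)/(7*pi) + 9*cos(7*pi*t/3)/(49*pi**2); evaluating from 0 to 3: ∫_{0}^{3} (t + 2) cos(7*pi*t/3) dt = (-9/(49*pi**2)) - (9/(49*pi**2)) = -18/(49*pi**2).
Hence a_7 = (2/3)·(-18/(49*pi**2)) = -12/(49*pi**2).

-12/(49*pi**2)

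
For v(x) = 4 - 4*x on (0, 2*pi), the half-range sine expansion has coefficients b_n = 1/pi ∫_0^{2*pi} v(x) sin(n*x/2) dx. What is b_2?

b_2 = 1/pi ∫_0^{2*pi} (4 - 4*x) sin(x) dx.
Integrating by parts (boundary term plus one more integral), an antiderivative of (4 - 4*x) sin(x) is 4*x*cos(x) - 4*sin(x) - 4*cos(x); evaluating from 0 to 2*pi: ∫_{0}^{2*pi} (4 - 4*x) sin(x) dx = (-4 + 8*pi) - (-4) = 8*pi.
Hence b_2 = (1/pi)·(8*pi) = 8.

8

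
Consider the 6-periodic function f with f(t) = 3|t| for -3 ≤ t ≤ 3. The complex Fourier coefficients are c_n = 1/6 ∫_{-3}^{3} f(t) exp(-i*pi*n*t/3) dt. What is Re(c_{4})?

Since f is real-valued, Re(c_{4}) = 1/6 ∫_{-3}^{3} f(t) cos(4*pi*t/3) dt = a_{4}/2.
f is even and cos(4*pi*t/3) is even, so the integrand is even: ∫_{-3}^{3} f(t) cos(4*pi*t/3) dt = 2∫_0^{3} f(t) cos(4*pi*t/3) dt.
Integrating by parts (boundary term plus one more integral), an antiderivative of (3*t) cos(4*pi*t/3) is 9*t*sin(4*pi*t/3)/(4*pi) + 27*cos(4*pi*t/3)/(16*pi**2); evaluating from 0 to 3: ∫_{0}^{3} (3*t) cos(4*pi*t/3) dt = (27/(16*pi**2)) - (27/(16*pi**2)) = 0.
So ∫_{-3}^{3} f(t) cos(4*pi*t/3) dt = 0.
Hence Re(c_{4}) = (1/6)·(0) = 0.

0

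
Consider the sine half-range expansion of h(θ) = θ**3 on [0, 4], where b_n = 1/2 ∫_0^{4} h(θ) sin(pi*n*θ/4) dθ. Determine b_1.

-768/pi**3 + 128/pi

b_1 = 1/2 ∫_0^{4} (θ**3) sin(pi*θ/4) dθ.
Integrating by parts three times (tabular method), an antiderivative of (θ**3) sin(pi*θ/4) is -4*θ**3*cos(pi*θ/4)/pi + 48*θ**2*sin(pi*θ/4)/pi**2 + 384*θ*cos(pi*θ/4)/pi**3 - 1536*sin(pi*θ/4)/pi**4; evaluating from 0 to 4: ∫_{0}^{4} (θ**3) sin(pi*θ/4) dθ = (-1536/pi**3 + 256/pi) - (0) = -1536/pi**3 + 256/pi.
Hence b_1 = (1/2)·(-1536/pi**3 + 256/pi) = -768/pi**3 + 128/pi.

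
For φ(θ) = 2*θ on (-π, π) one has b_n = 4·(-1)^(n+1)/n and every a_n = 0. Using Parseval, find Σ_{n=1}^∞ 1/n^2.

Parseval: Σ b_n^2 = (1/π) ∫_{-π}^{π} φ(θ)^2 dθ = 8*pi**2/3.
Σ b_n^2 = Σ 16/n^2, so Σ 1/n^2 = (8*pi**2/3)/16 = pi**2/6.

pi**2/6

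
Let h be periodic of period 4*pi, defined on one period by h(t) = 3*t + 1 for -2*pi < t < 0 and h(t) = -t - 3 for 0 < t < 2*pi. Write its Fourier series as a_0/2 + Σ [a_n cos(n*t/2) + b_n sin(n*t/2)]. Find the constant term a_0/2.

a_0 = (1/(2*pi)) ∫_{-2*pi}^{2*pi} h(t) dt = (1/(2*pi)) · (-4*pi*(1 + 2*pi)) = -4*pi - 2.
So the constant term a_0/2 = -2*pi - 1.

-2*pi - 1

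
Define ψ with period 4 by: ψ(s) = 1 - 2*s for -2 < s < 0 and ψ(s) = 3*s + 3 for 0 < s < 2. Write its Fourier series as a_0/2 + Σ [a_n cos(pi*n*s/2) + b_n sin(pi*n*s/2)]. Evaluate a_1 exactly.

a_1 = 1/2 ∫_{-2}^{2} ψ(s) cos(pi*s/2) ds.
Split the integral at the breakpoints.
Integrating by parts (boundary term plus one more integral), an antiderivative of (1 - 2*s) cos(pi*s/2) is -4*s*sin(pi*s/2)/pi + 2*sin(pi*s/2)/pi - 8*cos(pi*s/2)/pi**2; evaluating from -2 to 0: ∫_{-2}^{0} (1 - 2*s) cos(pi*s/2) ds = (-8/pi**2) - (8/pi**2) = -16/pi**2.
Integrating by parts (boundary term plus one more integral), an antiderivative of (3*s + 3) cos(pi*s/2) is 6*s*sin(pi*s/2)/pi + 6*sin(pi*s/2)/pi + 12*cos(pi*s/2)/pi**2; evaluating from 0 to 2: ∫_{0}^{2} (3*s + 3) cos(pi*s/2) ds = (-12/pi**2) - (12/pi**2) = -24/pi**2.
Summing the pieces and multiplying by (1/2) gives a_1 = -20/pi**2.

-20/pi**2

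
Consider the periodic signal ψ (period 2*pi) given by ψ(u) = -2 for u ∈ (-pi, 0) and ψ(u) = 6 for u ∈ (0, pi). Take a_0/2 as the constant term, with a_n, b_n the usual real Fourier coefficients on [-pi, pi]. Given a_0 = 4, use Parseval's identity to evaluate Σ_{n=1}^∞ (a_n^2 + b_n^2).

32

Parseval: a_0^2/2 + Σ_{n≥1} (a_n^2+b_n^2) = 1/pi ∫_{-pi}^{pi} ψ(u)^2 du = 40.
Subtract a_0^2/2 = 8: Σ (a_n^2+b_n^2) = 32.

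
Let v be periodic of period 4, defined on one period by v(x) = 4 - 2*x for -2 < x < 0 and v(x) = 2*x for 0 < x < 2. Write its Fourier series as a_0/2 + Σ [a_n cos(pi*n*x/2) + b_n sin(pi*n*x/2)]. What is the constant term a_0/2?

4

a_0 = 1/2 ∫_{-2}^{2} v(x) dx = 1/2 · (16) = 8.
So the constant term a_0/2 = 4.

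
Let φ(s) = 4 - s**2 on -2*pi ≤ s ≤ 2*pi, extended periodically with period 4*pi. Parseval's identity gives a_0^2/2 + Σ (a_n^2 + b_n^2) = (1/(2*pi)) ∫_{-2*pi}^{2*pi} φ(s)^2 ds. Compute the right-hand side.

(1/(2*pi)) ∫_{-2*pi}^{2*pi} φ(s)^2 ds = (1/(2*pi)) · (64*pi*(-10*pi**2 + 15 + 3*pi**4)/15) = -64*pi**2/3 + 32 + 32*pi**4/5.

-64*pi**2/3 + 32 + 32*pi**4/5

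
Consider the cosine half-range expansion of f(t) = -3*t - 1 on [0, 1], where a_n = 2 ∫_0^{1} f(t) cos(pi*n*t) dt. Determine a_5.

12/(25*pi**2)

a_5 = 2 ∫_0^{1} (-3*t - 1) cos(5*pi*t) dt.
Integrating by parts (boundary term plus one more integral), an antiderivative of (-3*t - 1) cos(5*pi*t) is -3*t*sin(5*pi*t)/(5*pi) - sin(5*pi*t)/(5*pi) - 3*cos(5*pi*t)/(25*pi**2); evaluating from 0 to 1: ∫_{0}^{1} (-3*t - 1) cos(5*pi*t) dt = (3/(25*pi**2)) - (-3/(25*pi**2)) = 6/(25*pi**2).
Hence a_5 = 2·(6/(25*pi**2)) = 12/(25*pi**2).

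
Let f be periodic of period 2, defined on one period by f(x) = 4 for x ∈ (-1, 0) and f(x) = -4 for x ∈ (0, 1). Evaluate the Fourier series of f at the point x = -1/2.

4

f is continuous at x = -1/2 with value 4, so the series converges to 4 there.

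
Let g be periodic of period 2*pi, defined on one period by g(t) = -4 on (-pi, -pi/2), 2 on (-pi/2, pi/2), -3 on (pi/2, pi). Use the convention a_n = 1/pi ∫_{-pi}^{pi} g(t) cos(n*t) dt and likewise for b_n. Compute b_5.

1/(5*pi)

b_5 = 1/pi ∫_{-pi}^{pi} g(t) sin(5*t) dt.
Split the integral at the breakpoints.
Directly, an antiderivative of (-4) sin(5*t) is 4*cos(5*t)/5; evaluating from -pi to -pi/2: ∫_{-pi}^{-pi/2} (-4) sin(5*t) dt = (0) - (-4/5) = 4/5.
Directly, an antiderivative of (2) sin(5*t) is -2*cos(5*t)/5; evaluating from -pi/2 to pi/2: ∫_{-pi/2}^{pi/2} (2) sin(5*t) dt = (0) - (0) = 0.
Directly, an antiderivative of (-3) sin(5*t) is 3*cos(5*t)/5; evaluating from pi/2 to pi: ∫_{pi/2}^{pi} (-3) sin(5*t) dt = (-3/5) - (0) = -3/5.
Summing the pieces and multiplying by (1/pi) gives b_5 = 1/(5*pi).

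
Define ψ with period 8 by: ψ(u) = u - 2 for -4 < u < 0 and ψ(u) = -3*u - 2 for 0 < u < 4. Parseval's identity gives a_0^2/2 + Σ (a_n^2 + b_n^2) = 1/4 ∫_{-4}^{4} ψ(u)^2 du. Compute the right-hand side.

1/4 ∫_{-4}^{4} ψ(u)^2 du = 1/4 · (1120/3) = 280/3.

280/3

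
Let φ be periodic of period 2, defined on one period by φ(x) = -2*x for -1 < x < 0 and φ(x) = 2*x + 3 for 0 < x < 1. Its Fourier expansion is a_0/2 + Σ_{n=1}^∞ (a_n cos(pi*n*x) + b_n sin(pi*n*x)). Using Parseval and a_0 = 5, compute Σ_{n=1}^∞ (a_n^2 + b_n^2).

31/6

Parseval: a_0^2/2 + Σ_{n≥1} (a_n^2+b_n^2) = ∫_{-1}^{1} φ(x)^2 dx = 53/3.
Subtract a_0^2/2 = 25/2: Σ (a_n^2+b_n^2) = 31/6.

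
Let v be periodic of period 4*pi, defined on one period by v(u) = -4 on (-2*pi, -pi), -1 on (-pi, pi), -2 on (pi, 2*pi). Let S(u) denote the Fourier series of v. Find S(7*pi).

-5/2

u = 7*pi differs from u = -pi by 2 full period(s), and the series is 4*pi-periodic.
At u = -pi the one-sided limits are v(-pi^-) = -4 and v(-pi^+) = -1.
By Dirichlet's theorem the series converges to their average, [(-4) + (-1)]/2 = -5/2.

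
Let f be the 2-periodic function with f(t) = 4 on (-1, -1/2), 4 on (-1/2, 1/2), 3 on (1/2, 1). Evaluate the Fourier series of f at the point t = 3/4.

f is continuous at t = 3/4 with value 3, so the series converges to 3 there.

3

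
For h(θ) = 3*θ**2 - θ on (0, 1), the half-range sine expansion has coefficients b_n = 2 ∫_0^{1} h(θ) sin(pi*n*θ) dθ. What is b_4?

b_4 = 2 ∫_0^{1} (3*θ**2 - θ) sin(4*pi*θ) dθ.
Integrating by parts twice (tabular method), an antiderivative of (3*θ**2 - θ) sin(4*pi*θ) is -3*θ**2*cos(4*pi*θ)/(4*pi) + 3*θ*sin(4*pi*θ)/(8*pi**2) + θ*cos(4*pi*θ)/(4*pi) - sin(4*pi*θ)/(16*pi**2) + 3*cos(4*pi*θ)/(32*pi**3); evaluating from 0 to 1: ∫_{0}^{1} (3*θ**2 - θ) sin(4*pi*θ) dθ = ((3 - 16*pi**2)/(32*pi**3)) - (3/(32*pi**3)) = -1/(2*pi).
Hence b_4 = 2·(-1/(2*pi)) = -1/pi.

-1/pi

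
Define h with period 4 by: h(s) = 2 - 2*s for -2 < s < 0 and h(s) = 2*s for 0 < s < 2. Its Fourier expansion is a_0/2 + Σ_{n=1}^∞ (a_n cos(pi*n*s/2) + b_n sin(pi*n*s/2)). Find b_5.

b_5 = 1/2 ∫_{-2}^{2} h(s) sin(5*pi*s/2) ds.
Split the integral at the breakpoints.
Integrating by parts (boundary term plus one more integral), an antiderivative of (2 - 2*s) sin(5*pi*s/2) is 4*s*cos(5*pi*s/2)/(5*pi) - 8*sin(5*pi*s/2)/(25*pi**2) - 4*cos(5*pi*s/2)/(5*pi); evaluating from -2 to 0: ∫_{-2}^{0} (2 - 2*s) sin(5*pi*s/2) ds = (-4/(5*pi)) - (12/(5*pi)) = -16/(5*pi).
Integrating by parts (boundary term plus one more integral), an antiderivative of (2*s) sin(5*pi*s/2) is -4*s*cos(5*pi*s/2)/(5*pi) + 8*sin(5*pi*s/2)/(25*pi**2); evaluating from 0 to 2: ∫_{0}^{2} (2*s) sin(5*pi*s/2) ds = (8/(5*pi)) - (0) = 8/(5*pi).
Summing the pieces and multiplying by (1/2) gives b_5 = -4/(5*pi).

-4/(5*pi)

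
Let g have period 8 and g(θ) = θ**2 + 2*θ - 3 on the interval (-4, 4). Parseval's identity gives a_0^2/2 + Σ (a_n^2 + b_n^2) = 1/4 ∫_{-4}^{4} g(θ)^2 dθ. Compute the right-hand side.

1/4 ∫_{-4}^{4} g(θ)^2 dθ = 1/4 · (5944/15) = 1486/15.

1486/15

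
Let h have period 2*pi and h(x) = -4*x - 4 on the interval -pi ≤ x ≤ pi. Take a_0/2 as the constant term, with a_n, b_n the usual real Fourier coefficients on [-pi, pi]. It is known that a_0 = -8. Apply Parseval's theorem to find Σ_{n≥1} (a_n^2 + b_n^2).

Parseval: a_0^2/2 + Σ_{n≥1} (a_n^2+b_n^2) = 1/pi ∫_{-pi}^{pi} h(x)^2 dx = 32 + 32*pi**2/3.
Subtract a_0^2/2 = 32: Σ (a_n^2+b_n^2) = 32*pi**2/3.

32*pi**2/3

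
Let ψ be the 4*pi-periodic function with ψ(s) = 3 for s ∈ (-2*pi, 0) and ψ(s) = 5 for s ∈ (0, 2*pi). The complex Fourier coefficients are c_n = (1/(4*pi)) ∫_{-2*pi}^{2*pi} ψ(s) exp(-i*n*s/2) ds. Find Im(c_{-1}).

2/pi

Since ψ is real-valued, Im(c_{-1}) = -(1/(4*pi)) ∫_{-2*pi}^{2*pi} ψ(s) sin(-s/2) ds = b_{1}/2.
Split the integral at the breakpoints.
Directly, an antiderivative of (3) sin(-s/2) is 6*cos(s/2); evaluating from -2*pi to 0: ∫_{-2*pi}^{0} (3) sin(-s/2) ds = (6) - (-6) = 12.
Directly, an antiderivative of (5) sin(-s/2) is 10*cos(s/2); evaluating from 0 to 2*pi: ∫_{0}^{2*pi} (5) sin(-s/2) ds = (-10) - (10) = -20.
So ∫_{-2*pi}^{2*pi} ψ(s) sin(-s/2) ds = -8.
Hence Im(c_{-1}) = (-1/(4*pi))·(-8) = 2/pi.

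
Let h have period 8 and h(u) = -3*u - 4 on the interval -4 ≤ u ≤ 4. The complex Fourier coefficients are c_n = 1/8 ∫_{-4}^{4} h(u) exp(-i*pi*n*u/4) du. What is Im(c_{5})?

Since h is real-valued, Im(c_{5}) = -1/8 ∫_{-4}^{4} h(u) sin(5*pi*u/4) du = -b_{5}/2.
Integrating by parts (boundary term plus one more integral), an antiderivative of (-3*u - 4) sin(5*pi*u/4) is 12*u*cos(5*pi*u/4)/(5*pi) - 48*sin(5*pi*u/4)/(25*pi**2) + 16*cos(5*pi*u/4)/(5*pi); evaluating from -4 to 4: ∫_{-4}^{4} (-3*u - 4) sin(5*pi*u/4) du = (-64/(5*pi)) - (32/(5*pi)) = -96/(5*pi).
Hence Im(c_{5}) = (-1/8)·(-96/(5*pi)) = 12/(5*pi).

12/(5*pi)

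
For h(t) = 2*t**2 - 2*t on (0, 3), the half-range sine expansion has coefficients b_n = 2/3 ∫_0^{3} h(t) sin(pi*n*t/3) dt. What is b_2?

-12/pi

b_2 = 2/3 ∫_0^{3} (2*t**2 - 2*t) sin(2*pi*t/3) dt.
Integrating by parts twice (tabular method), an antiderivative of (2*t**2 - 2*t) sin(2*pi*t/3) is -3*t**2*cos(2*pi*t/3)/pi + 9*t*sin(2*pi*t/3)/pi**2 + 3*t*cos(2*pi*t/3)/pi - 9*sin(2*pi*t/3)/(2*pi**2) + 27*cos(2*pi*t/3)/(2*pi**3); evaluating from 0 to 3: ∫_{0}^{3} (2*t**2 - 2*t) sin(2*pi*t/3) dt = (-18/pi + 27/(2*pi**3)) - (27/(2*pi**3)) = -18/pi.
Hence b_2 = (2/3)·(-18/pi) = -12/pi.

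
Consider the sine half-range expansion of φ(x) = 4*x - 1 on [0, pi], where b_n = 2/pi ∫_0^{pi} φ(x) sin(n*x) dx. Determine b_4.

-2

b_4 = 2/pi ∫_0^{pi} (4*x - 1) sin(4*x) dx.
Integrating by parts (boundary term plus one more integral), an antiderivative of (4*x - 1) sin(4*x) is -x*cos(4*x) + sin(4*x)/4 + cos(4*x)/4; evaluating from 0 to pi: ∫_{0}^{pi} (4*x - 1) sin(4*x) dx = (1/4 - pi) - (1/4) = -pi.
Hence b_4 = (2/pi)·(-pi) = -2.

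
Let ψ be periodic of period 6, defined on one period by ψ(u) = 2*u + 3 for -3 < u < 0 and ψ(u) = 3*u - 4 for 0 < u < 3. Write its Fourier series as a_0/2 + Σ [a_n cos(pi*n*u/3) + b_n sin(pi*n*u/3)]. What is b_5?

b_5 = 1/3 ∫_{-3}^{3} ψ(u) sin(5*pi*u/3) du.
Split the integral at the breakpoints.
Integrating by parts (boundary term plus one more integral), an antiderivative of (2*u + 3) sin(5*pi*u/3) is -6*u*cos(5*pi*u/3)/(5*pi) + 18*sin(5*pi*u/3)/(25*pi**2) - 9*cos(5*pi*u/3)/(5*pi); evaluating from -3 to 0: ∫_{-3}^{0} (2*u + 3) sin(5*pi*u/3) du = (-9/(5*pi)) - (-9/(5*pi)) = 0.
Integrating by parts (boundary term plus one more integral), an antiderivative of (3*u - 4) sin(5*pi*u/3) is -9*u*cos(5*pi*u/3)/(5*pi) + 27*sin(5*pi*u/3)/(25*pi**2) + 12*cos(5*pi*u/3)/(5*pi); evaluating from 0 to 3: ∫_{0}^{3} (3*u - 4) sin(5*pi*u/3) du = (3/pi) - (12/(5*pi)) = 3/(5*pi).
Summing the pieces and multiplying by (1/3) gives b_5 = 1/(5*pi).

1/(5*pi)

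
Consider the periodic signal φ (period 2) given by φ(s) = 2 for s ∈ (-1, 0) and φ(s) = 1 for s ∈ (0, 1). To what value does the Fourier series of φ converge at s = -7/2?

s = -7/2 differs from s = 1/2 by -2 full period(s), and the series is 2-periodic.
φ is continuous at s = 1/2 with value 1, so the series converges to 1 there.

1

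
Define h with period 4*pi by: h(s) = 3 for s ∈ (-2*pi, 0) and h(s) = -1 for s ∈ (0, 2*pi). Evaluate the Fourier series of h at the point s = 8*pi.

s = 8*pi differs from s = 0 by 2 full period(s), and the series is 4*pi-periodic.
At s = 0 the one-sided limits are h(0^-) = 3 and h(0^+) = -1.
By Dirichlet's theorem the series converges to their average, [(3) + (-1)]/2 = 1.

1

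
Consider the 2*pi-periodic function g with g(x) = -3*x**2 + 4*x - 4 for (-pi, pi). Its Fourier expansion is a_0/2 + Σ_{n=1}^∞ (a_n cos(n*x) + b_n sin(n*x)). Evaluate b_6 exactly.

b_6 = 1/pi ∫_{-pi}^{pi} g(x) sin(6*x) dx.
Integrating by parts twice (tabular method), an antiderivative of (-3*x**2 + 4*x - 4) sin(6*x) is x**2*cos(6*x)/2 - x*sin(6*x)/6 - 2*x*cos(6*x)/3 + sin(6*x)/9 + 23*cos(6*x)/36; evaluating from -pi to pi: ∫_{-pi}^{pi} (-3*x**2 + 4*x - 4) sin(6*x) dx = (-2*pi/3 + 23/36 + pi**2/2) - (23/36 + 2*pi/3 + pi**2/2) = -4*pi/3.
Hence b_6 = (1/pi)·(-4*pi/3) = -4/3.

-4/3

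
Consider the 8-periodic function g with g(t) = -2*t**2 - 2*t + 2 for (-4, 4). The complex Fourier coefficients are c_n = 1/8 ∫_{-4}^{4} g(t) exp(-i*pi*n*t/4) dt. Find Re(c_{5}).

Since g is real-valued, Re(c_{5}) = 1/8 ∫_{-4}^{4} g(t) cos(5*pi*t/4) dt = a_{5}/2.
Integrating by parts twice (tabular method), an antiderivative of (-2*t**2 - 2*t + 2) cos(5*pi*t/4) is -8*t**2*sin(5*pi*t/4)/(5*pi) - 8*t*sin(5*pi*t/4)/(5*pi) - 64*t*cos(5*pi*t/4)/(25*pi**2) + 256*sin(5*pi*t/4)/(125*pi**3) + 8*sin(5*pi*t/4)/(5*pi) - 32*cos(5*pi*t/4)/(25*pi**2); evaluating from -4 to 4: ∫_{-4}^{4} (-2*t**2 - 2*t + 2) cos(5*pi*t/4) dt = (288/(25*pi**2)) - (-224/(25*pi**2)) = 512/(25*pi**2).
Hence Re(c_{5}) = (1/8)·(512/(25*pi**2)) = 64/(25*pi**2).

64/(25*pi**2)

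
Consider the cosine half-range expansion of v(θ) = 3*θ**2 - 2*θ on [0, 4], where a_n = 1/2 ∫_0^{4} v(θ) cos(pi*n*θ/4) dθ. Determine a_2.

48/pi**2

a_2 = 1/2 ∫_0^{4} (3*θ**2 - 2*θ) cos(pi*θ/2) dθ.
Integrating by parts twice (tabular method), an antiderivative of (3*θ**2 - 2*θ) cos(pi*θ/2) is 6*θ**2*sin(pi*θ/2)/pi - 4*θ*sin(pi*θ/2)/pi + 24*θ*cos(pi*θ/2)/pi**2 - 48*sin(pi*θ/2)/pi**3 - 8*cos(pi*θ/2)/pi**2; evaluating from 0 to 4: ∫_{0}^{4} (3*θ**2 - 2*θ) cos(pi*θ/2) dθ = (88/pi**2) - (-8/pi**2) = 96/pi**2.
Hence a_2 = (1/2)·(96/pi**2) = 48/pi**2.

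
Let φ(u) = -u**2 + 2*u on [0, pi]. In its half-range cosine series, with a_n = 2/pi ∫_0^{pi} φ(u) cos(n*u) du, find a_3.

a_3 = 2/pi ∫_0^{pi} (-u**2 + 2*u) cos(3*u) du.
Integrating by parts twice (tabular method), an antiderivative of (-u**2 + 2*u) cos(3*u) is -u**2*sin(3*u)/3 + 2*u*sin(3*u)/3 - 2*u*cos(3*u)/9 + 2*sin(3*u)/27 + 2*cos(3*u)/9; evaluating from 0 to pi: ∫_{0}^{pi} (-u**2 + 2*u) cos(3*u) du = (-2/9 + 2*pi/9) - (2/9) = -4/9 + 2*pi/9.
Hence a_3 = (2/pi)·(-4/9 + 2*pi/9) = 4*(-2 + pi)/(9*pi).

4*(-2 + pi)/(9*pi)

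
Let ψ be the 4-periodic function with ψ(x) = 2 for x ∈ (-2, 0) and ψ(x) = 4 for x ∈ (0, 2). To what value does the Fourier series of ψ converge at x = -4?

x = -4 differs from x = 0 by -1 full period(s), and the series is 4-periodic.
At x = 0 the one-sided limits are ψ(0^-) = 2 and ψ(0^+) = 4.
By Dirichlet's theorem the series converges to their average, [(2) + (4)]/2 = 3.

3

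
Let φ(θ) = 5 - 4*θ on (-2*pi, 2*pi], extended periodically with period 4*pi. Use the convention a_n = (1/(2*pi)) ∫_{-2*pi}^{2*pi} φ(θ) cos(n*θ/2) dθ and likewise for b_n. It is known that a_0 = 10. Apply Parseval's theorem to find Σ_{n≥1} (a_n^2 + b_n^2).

Parseval: a_0^2/2 + Σ_{n≥1} (a_n^2+b_n^2) = (1/(2*pi)) ∫_{-2*pi}^{2*pi} φ(θ)^2 dθ = 50 + 128*pi**2/3.
Subtract a_0^2/2 = 50: Σ (a_n^2+b_n^2) = 128*pi**2/3.

128*pi**2/3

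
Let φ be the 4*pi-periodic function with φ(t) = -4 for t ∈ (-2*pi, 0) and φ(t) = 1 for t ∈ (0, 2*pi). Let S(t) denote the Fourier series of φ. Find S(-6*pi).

-3/2

t = -6*pi differs from t = -2*pi by -1 full period(s), and the series is 4*pi-periodic.
At t = -2*pi the one-sided limits are φ(-2*pi^-) = 1 and φ(-2*pi^+) = -4.
By Dirichlet's theorem the series converges to their average, [(1) + (-4)]/2 = -3/2.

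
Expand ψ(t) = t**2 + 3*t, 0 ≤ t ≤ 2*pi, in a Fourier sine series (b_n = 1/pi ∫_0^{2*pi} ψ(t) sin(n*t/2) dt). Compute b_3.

-32/(27*pi) + 4 + 8*pi/3

b_3 = 1/pi ∫_0^{2*pi} (t**2 + 3*t) sin(3*t/2) dt.
Integrating by parts twice (tabular method), an antiderivative of (t**2 + 3*t) sin(3*t/2) is -2*t**2*cos(3*t/2)/3 + 8*t*sin(3*t/2)/9 - 2*t*cos(3*t/2) + 4*sin(3*t/2)/3 + 16*cos(3*t/2)/27; evaluating from 0 to 2*pi: ∫_{0}^{2*pi} (t**2 + 3*t) sin(3*t/2) dt = (-16/27 + 4*pi + 8*pi**2/3) - (16/27) = -32/27 + 4*pi + 8*pi**2/3.
Hence b_3 = (1/pi)·(-32/27 + 4*pi + 8*pi**2/3) = -32/(27*pi) + 4 + 8*pi/3.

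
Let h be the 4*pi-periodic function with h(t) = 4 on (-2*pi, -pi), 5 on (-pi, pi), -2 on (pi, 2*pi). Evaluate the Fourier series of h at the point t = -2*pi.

1

At t = -2*pi the one-sided limits are h(-2*pi^-) = -2 and h(-2*pi^+) = 4.
By Dirichlet's theorem the series converges to their average, [(-2) + (4)]/2 = 1.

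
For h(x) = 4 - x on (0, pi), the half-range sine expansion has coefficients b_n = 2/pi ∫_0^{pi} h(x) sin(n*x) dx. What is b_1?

-2 + 16/pi

b_1 = 2/pi ∫_0^{pi} (4 - x) sin(x) dx.
Integrating by parts (boundary term plus one more integral), an antiderivative of (4 - x) sin(x) is x*cos(x) - sin(x) - 4*cos(x); evaluating from 0 to pi: ∫_{0}^{pi} (4 - x) sin(x) dx = (4 - pi) - (-4) = 8 - pi.
Hence b_1 = (2/pi)·(8 - pi) = -2 + 16/pi.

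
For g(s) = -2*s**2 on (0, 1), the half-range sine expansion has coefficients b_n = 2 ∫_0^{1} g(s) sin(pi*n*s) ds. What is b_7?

4*(4 - 49*pi**2)/(343*pi**3)

b_7 = 2 ∫_0^{1} (-2*s**2) sin(7*pi*s) ds.
Integrating by parts twice (tabular method), an antiderivative of (-2*s**2) sin(7*pi*s) is 2*s**2*cos(7*pi*s)/(7*pi) - 4*s*sin(7*pi*s)/(49*pi**2) - 4*cos(7*pi*s)/(343*pi**3); evaluating from 0 to 1: ∫_{0}^{1} (-2*s**2) sin(7*pi*s) ds = (2*(2 - 49*pi**2)/(343*pi**3)) - (-4/(343*pi**3)) = 2*(4 - 49*pi**2)/(343*pi**3).
Hence b_7 = 2·(2*(4 - 49*pi**2)/(343*pi**3)) = 4*(4 - 49*pi**2)/(343*pi**3).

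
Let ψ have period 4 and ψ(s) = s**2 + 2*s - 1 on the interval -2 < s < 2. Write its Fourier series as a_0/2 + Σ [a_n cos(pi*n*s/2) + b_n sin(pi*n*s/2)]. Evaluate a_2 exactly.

4/pi**2

a_2 = 1/2 ∫_{-2}^{2} ψ(s) cos(pi*s) ds.
Integrating by parts twice (tabular method), an antiderivative of (s**2 + 2*s - 1) cos(pi*s) is s**2*sin(pi*s)/pi + 2*s*sin(pi*s)/pi + 2*s*cos(pi*s)/pi**2 - sin(pi*s)/pi - 2*sin(pi*s)/pi**3 + 2*cos(pi*s)/pi**2; evaluating from -2 to 2: ∫_{-2}^{2} (s**2 + 2*s - 1) cos(pi*s) ds = (6/pi**2) - (-2/pi**2) = 8/pi**2.
Hence a_2 = (1/2)·(8/pi**2) = 4/pi**2.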